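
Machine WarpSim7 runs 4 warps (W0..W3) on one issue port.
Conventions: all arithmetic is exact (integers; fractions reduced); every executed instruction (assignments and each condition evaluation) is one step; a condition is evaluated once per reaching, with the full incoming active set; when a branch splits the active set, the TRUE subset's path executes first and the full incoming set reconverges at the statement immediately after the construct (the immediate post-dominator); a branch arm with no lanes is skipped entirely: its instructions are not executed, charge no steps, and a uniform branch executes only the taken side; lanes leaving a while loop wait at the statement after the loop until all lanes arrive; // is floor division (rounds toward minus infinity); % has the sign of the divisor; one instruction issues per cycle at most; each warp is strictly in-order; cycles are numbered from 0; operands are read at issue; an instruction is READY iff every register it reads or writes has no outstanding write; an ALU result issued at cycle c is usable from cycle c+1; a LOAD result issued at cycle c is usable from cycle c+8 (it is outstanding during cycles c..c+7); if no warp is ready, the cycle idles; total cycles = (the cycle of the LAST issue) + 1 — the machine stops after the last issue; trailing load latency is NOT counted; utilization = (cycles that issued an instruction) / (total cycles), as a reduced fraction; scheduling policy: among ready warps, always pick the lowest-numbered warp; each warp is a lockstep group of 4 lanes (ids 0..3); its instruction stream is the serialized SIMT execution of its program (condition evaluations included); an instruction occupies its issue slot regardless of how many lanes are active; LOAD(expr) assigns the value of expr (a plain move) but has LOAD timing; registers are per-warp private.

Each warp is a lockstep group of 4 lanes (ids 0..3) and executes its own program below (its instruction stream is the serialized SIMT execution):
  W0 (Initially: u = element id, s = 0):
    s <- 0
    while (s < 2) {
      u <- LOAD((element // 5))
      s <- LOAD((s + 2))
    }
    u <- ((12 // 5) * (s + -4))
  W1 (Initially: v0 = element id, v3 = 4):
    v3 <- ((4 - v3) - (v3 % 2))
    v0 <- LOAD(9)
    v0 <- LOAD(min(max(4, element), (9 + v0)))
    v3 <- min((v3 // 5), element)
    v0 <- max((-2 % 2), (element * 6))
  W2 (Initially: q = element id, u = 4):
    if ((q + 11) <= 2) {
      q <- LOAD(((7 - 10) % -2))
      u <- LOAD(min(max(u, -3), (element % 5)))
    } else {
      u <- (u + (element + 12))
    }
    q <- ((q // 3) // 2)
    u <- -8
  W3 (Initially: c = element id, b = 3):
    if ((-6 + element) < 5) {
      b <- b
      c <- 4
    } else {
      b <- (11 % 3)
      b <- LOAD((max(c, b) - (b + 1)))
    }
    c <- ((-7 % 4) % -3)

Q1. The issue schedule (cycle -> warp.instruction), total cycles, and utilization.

cycle 0: W0.I0
cycle 1: W0.I1
cycle 2: W0.I2
cycle 3: W0.I3
cycle 4: W1.I0
cycle 5: W1.I1
cycle 6: W2.I0
cycle 7: W2.I1
cycle 8: W2.I2
cycle 9: W2.I3
cycle 10: W3.I0
cycle 11: W0.I4
cycle 12: W0.I5
cycle 13: W1.I2
cycle 14: W1.I3
cycle 15: W3.I1
cycle 16: W3.I2
cycle 17: W3.I3
cycle 18: idle
cycle 19: idle
cycle 20: idle
cycle 21: W1.I4

Answer: 22 cycles, utilization 19/22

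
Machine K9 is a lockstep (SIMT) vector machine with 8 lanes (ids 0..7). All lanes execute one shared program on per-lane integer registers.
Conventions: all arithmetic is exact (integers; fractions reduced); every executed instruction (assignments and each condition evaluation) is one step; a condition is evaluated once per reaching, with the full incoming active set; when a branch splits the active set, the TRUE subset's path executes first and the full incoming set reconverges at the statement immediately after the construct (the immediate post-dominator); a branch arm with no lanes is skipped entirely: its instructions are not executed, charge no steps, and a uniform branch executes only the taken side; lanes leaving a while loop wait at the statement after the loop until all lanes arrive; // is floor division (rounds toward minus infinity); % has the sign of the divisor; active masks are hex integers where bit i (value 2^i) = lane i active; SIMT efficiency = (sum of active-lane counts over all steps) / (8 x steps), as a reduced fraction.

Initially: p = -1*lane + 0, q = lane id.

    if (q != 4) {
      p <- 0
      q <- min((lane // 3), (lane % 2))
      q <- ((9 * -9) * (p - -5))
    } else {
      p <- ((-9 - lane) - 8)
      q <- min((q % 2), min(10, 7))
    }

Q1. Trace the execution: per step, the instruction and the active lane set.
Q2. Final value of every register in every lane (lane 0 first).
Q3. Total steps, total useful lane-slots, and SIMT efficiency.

step 0: eval (q != 4)                0xff
step 1: p <- 0                       0xef
step 2: q <- min((lane // 3), (lane % 2)) 0xef
step 3: q <- ((9 * -9) * (p - -5))   0xef
step 4: p <- ((-9 - lane) - 8)       0x10
step 5: q <- min((q % 2), min(10, 7)) 0x10

Answer: 6 steps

p: 0,0,0,0,-21,0,0,0
q: -405,-405,-405,-405,0,-405,-405,-405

steps = 6; useful = 31; efficiency = 31/48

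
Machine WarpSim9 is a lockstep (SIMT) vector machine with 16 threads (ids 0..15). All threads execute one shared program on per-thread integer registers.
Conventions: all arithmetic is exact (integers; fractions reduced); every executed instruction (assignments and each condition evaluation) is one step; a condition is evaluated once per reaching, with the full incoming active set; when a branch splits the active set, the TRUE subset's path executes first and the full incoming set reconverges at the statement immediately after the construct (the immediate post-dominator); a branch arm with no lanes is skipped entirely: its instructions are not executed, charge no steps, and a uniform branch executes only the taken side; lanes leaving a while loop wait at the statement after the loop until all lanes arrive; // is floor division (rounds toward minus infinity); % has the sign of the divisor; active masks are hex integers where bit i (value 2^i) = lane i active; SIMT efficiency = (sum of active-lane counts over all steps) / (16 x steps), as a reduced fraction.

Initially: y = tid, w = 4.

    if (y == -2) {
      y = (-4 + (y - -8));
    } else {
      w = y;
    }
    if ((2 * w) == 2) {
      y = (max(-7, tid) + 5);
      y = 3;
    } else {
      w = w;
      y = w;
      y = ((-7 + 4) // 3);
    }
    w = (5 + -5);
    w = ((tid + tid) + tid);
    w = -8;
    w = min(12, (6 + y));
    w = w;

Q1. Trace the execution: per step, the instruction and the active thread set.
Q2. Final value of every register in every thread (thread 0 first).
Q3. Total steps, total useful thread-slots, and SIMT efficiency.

step 0: eval (y == -2)               0xffff
step 1: w <- y                       0xffff
step 2: eval ((2 * w) == 2)          0xffff
step 3: y <- (max(-7, tid) + 5)      0x0002
step 4: y <- 3                       0x0002
step 5: w <- w                       0xfffd
step 6: y <- w                       0xfffd
step 7: y <- ((-7 + 4) // 3)         0xfffd
step 8: w <- (5 + -5)                0xffff
step 9: w <- ((tid + tid) + tid)     0xffff
step 10: w <- -8                      0xffff
step 11: w <- min(12, (6 + y))        0xffff
step 12: w <- w                       0xffff

Answer: 13 steps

y: -1,3,-1,-1,-1,-1,-1,-1,-1,-1,-1,-1,-1,-1,-1,-1
w: 5,9,5,5,5,5,5,5,5,5,5,5,5,5,5,5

steps = 13; useful = 175; efficiency = 175/208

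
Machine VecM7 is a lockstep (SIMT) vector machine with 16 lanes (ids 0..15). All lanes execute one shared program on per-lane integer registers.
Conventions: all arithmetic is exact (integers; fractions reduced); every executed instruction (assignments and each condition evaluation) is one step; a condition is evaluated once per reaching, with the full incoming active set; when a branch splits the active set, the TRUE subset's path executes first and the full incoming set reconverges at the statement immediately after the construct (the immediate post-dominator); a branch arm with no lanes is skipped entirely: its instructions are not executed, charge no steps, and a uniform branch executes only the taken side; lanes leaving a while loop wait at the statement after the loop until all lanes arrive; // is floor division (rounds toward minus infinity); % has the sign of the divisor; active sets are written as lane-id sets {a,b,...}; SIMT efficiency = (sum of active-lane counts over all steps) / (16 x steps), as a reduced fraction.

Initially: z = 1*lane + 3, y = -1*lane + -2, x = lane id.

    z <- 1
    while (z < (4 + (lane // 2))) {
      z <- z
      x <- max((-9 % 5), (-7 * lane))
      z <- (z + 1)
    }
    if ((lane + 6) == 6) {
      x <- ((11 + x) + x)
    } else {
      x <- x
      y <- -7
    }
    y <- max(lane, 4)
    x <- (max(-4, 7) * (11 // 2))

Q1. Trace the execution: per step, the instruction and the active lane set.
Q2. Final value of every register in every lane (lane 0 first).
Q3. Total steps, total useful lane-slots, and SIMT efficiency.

step 0: z <- 1                       {0,1,2,3,4,5,6,7,8,9,10,11,12,13,14,15}
step 1: eval (z < (4 + (lane // 2))) {0,1,2,3,4,5,6,7,8,9,10,11,12,13,14,15}
step 2: z <- z                       {0,1,2,3,4,5,6,7,8,9,10,11,12,13,14,15}
step 3: x <- max((-9 % 5), (-7 * lane)) {0,1,2,3,4,5,6,7,8,9,10,11,12,13,14,15}
step 4: z <- (z + 1)                 {0,1,2,3,4,5,6,7,8,9,10,11,12,13,14,15}
step 5: eval (z < (4 + (lane // 2))) {0,1,2,3,4,5,6,7,8,9,10,11,12,13,14,15}
step 6: z <- z                       {0,1,2,3,4,5,6,7,8,9,10,11,12,13,14,15}
step 7: x <- max((-9 % 5), (-7 * lane)) {0,1,2,3,4,5,6,7,8,9,10,11,12,13,14,15}
step 8: z <- (z + 1)                 {0,1,2,3,4,5,6,7,8,9,10,11,12,13,14,15}
step 9: eval (z < (4 + (lane // 2))) {0,1,2,3,4,5,6,7,8,9,10,11,12,13,14,15}
step 10: z <- z                       {0,1,2,3,4,5,6,7,8,9,10,11,12,13,14,15}
step 11: x <- max((-9 % 5), (-7 * lane)) {0,1,2,3,4,5,6,7,8,9,10,11,12,13,14,15}
step 12: z <- (z + 1)                 {0,1,2,3,4,5,6,7,8,9,10,11,12,13,14,15}
step 13: eval (z < (4 + (lane // 2))) {0,1,2,3,4,5,6,7,8,9,10,11,12,13,14,15}
step 14: z <- z                       {2,3,4,5,6,7,8,9,10,11,12,13,14,15}
step 15: x <- max((-9 % 5), (-7 * lane)) {2,3,4,5,6,7,8,9,10,11,12,13,14,15}
step 16: z <- (z + 1)                 {2,3,4,5,6,7,8,9,10,11,12,13,14,15}
step 17: eval (z < (4 + (lane // 2))) {2,3,4,5,6,7,8,9,10,11,12,13,14,15}
step 18: z <- z                       {4,5,6,7,8,9,10,11,12,13,14,15}
step 19: x <- max((-9 % 5), (-7 * lane)) {4,5,6,7,8,9,10,11,12,13,14,15}
step 20: z <- (z + 1)                 {4,5,6,7,8,9,10,11,12,13,14,15}
step 21: eval (z < (4 + (lane // 2))) {4,5,6,7,8,9,10,11,12,13,14,15}
step 22: z <- z                       {6,7,8,9,10,11,12,13,14,15}
step 23: x <- max((-9 % 5), (-7 * lane)) {6,7,8,9,10,11,12,13,14,15}
step 24: z <- (z + 1)                 {6,7,8,9,10,11,12,13,14,15}
step 25: eval (z < (4 + (lane // 2))) {6,7,8,9,10,11,12,13,14,15}
step 26: z <- z                       {8,9,10,11,12,13,14,15}
step 27: x <- max((-9 % 5), (-7 * lane)) {8,9,10,11,12,13,14,15}
step 28: z <- (z + 1)                 {8,9,10,11,12,13,14,15}
step 29: eval (z < (4 + (lane // 2))) {8,9,10,11,12,13,14,15}
step 30: z <- z                       {10,11,12,13,14,15}
step 31: x <- max((-9 % 5), (-7 * lane)) {10,11,12,13,14,15}
step 32: z <- (z + 1)                 {10,11,12,13,14,15}
step 33: eval (z < (4 + (lane // 2))) {10,11,12,13,14,15}
step 34: z <- z                       {12,13,14,15}
step 35: x <- max((-9 % 5), (-7 * lane)) {12,13,14,15}
step 36: z <- (z + 1)                 {12,13,14,15}
step 37: eval (z < (4 + (lane // 2))) {12,13,14,15}
step 38: z <- z                       {14,15}
step 39: x <- max((-9 % 5), (-7 * lane)) {14,15}
step 40: z <- (z + 1)                 {14,15}
step 41: eval (z < (4 + (lane // 2))) {14,15}
step 42: eval ((lane + 6) == 6)       {0,1,2,3,4,5,6,7,8,9,10,11,12,13,14,15}
step 43: x <- ((11 + x) + x)          {0}
step 44: x <- x                       {1,2,3,4,5,6,7,8,9,10,11,12,13,14,15}
step 45: y <- -7                      {1,2,3,4,5,6,7,8,9,10,11,12,13,14,15}
step 46: y <- max(lane, 4)            {0,1,2,3,4,5,6,7,8,9,10,11,12,13,14,15}
step 47: x <- (max(-4, 7) * (11 // 2)) {0,1,2,3,4,5,6,7,8,9,10,11,12,13,14,15}

Answer: 48 steps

z: 4,4,5,5,6,6,7,7,8,8,9,9,10,10,11,11
y: 4,4,4,4,4,5,6,7,8,9,10,11,12,13,14,15
x: 35,35,35,35,35,35,35,35,35,35,35,35,35,35,35,35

steps = 48; useful = 527; efficiency = 527/768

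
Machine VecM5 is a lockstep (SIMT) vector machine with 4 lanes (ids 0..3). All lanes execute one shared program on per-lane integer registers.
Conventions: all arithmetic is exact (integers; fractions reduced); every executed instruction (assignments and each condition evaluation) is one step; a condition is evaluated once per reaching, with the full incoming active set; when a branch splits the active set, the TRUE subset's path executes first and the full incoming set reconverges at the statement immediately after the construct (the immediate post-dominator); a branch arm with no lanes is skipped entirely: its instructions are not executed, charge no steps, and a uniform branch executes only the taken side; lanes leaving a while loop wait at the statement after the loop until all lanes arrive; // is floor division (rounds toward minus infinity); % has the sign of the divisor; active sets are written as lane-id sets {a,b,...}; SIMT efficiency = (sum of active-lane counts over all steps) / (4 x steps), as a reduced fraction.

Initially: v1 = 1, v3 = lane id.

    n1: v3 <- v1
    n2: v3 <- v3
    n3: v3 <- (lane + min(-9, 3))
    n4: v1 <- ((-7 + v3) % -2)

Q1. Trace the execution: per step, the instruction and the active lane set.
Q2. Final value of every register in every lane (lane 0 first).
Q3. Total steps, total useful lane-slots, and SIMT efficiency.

step 0: v3 <- v1                     {0,1,2,3}
step 1: v3 <- v3                     {0,1,2,3}
step 2: v3 <- (lane + min(-9, 3))    {0,1,2,3}
step 3: v1 <- ((-7 + v3) % -2)       {0,1,2,3}

Answer: 4 steps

v1: 0,-1,0,-1
v3: -9,-8,-7,-6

steps = 4; useful = 16; efficiency = 16/16 = 1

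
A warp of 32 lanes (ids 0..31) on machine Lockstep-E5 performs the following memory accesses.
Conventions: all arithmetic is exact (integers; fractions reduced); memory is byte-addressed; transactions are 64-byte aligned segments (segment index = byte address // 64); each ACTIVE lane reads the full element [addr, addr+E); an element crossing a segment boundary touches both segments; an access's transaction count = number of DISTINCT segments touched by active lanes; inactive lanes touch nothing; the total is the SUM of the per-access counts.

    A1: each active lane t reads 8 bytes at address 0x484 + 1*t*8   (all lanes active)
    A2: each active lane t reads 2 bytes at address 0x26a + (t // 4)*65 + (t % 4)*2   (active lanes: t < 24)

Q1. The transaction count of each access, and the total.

A1: 5 transactions
A2: 6 transactions

Answer: 5,6; total 11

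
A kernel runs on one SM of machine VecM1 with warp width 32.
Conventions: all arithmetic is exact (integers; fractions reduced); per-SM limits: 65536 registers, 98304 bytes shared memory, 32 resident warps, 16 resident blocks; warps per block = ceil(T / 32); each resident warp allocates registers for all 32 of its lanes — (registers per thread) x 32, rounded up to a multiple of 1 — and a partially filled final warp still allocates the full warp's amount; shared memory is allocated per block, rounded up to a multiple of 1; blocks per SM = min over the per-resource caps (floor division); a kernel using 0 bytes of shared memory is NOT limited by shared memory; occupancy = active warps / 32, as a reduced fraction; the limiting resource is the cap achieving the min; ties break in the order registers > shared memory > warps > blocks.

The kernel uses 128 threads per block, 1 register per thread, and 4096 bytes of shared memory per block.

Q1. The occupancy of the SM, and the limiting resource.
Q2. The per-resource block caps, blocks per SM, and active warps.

Answer: occupancy 1, limited by warps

registers: 512 blocks
shared memory: 24 blocks
warps: 8 blocks
blocks: 16 blocks

Answer: 8 blocks, 32 active warps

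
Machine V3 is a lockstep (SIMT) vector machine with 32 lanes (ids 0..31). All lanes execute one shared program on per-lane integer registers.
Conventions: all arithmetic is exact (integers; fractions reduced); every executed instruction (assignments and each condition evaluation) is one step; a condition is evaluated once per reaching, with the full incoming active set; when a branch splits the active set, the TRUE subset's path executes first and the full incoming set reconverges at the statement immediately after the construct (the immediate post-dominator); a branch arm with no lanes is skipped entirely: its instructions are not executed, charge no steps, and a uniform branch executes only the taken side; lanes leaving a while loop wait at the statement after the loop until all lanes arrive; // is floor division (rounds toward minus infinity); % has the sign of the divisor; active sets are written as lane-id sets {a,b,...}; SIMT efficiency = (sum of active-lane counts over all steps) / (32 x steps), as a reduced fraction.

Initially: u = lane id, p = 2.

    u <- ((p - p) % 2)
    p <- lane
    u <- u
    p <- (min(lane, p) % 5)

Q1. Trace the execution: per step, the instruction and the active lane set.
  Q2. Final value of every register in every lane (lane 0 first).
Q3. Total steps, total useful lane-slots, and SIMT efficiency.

step 0: u <- ((p - p) % 2)           {0,1,2,3,4,5,6,7,8,9,10,11,12,13,14,15,16,17,18,19,20,21,22,23,24,25,26,27,28,29,30,31}
step 1: p <- lane                    {0,1,2,3,4,5,6,7,8,9,10,11,12,13,14,15,16,17,18,19,20,21,22,23,24,25,26,27,28,29,30,31}
step 2: u <- u                       {0,1,2,3,4,5,6,7,8,9,10,11,12,13,14,15,16,17,18,19,20,21,22,23,24,25,26,27,28,29,30,31}
step 3: p <- (min(lane, p) % 5)      {0,1,2,3,4,5,6,7,8,9,10,11,12,13,14,15,16,17,18,19,20,21,22,23,24,25,26,27,28,29,30,31}

Answer: 4 steps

u: 0,0,0,0,0,0,0,0,0,0,0,0,0,0,0,0,0,0,0,0,0,0,0,0,0,0,0,0,0,0,0,0
p: 0,1,2,3,4,0,1,2,3,4,0,1,2,3,4,0,1,2,3,4,0,1,2,3,4,0,1,2,3,4,0,1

steps = 4; useful = 128; efficiency = 128/128 = 1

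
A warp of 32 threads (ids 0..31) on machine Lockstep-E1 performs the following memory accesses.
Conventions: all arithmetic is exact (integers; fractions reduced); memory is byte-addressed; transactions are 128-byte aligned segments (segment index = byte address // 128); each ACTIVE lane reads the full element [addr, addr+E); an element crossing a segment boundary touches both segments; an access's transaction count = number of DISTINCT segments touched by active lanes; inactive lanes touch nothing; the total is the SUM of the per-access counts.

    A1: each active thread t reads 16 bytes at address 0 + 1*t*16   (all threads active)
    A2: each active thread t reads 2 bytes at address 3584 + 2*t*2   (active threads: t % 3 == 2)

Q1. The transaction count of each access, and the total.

A1: 4 transactions
A2: 1 transaction

Answer: 4,1; total 5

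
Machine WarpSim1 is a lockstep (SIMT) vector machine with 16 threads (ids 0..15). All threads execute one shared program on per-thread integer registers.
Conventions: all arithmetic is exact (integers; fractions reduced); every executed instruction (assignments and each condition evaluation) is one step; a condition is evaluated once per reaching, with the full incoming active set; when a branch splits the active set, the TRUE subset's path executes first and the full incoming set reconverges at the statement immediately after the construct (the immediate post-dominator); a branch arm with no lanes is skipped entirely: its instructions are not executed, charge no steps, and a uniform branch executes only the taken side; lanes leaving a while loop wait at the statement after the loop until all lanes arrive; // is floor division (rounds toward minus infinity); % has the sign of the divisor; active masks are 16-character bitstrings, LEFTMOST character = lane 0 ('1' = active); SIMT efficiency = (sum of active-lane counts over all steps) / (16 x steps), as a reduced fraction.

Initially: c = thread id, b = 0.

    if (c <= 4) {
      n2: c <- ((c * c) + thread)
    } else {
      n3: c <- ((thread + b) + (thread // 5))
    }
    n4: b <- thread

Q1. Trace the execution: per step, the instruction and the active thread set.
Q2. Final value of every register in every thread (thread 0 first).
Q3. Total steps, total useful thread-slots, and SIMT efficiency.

step 0: eval (c <= 4)                1111111111111111
step 1: c <- ((c * c) + thread)      1111100000000000
step 2: c <- ((thread + b) + (thread // 5)) 0000011111111111
step 3: b <- thread                  1111111111111111

Answer: 4 steps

c: 0,2,6,12,20,6,7,8,9,10,12,13,14,15,16,18
b: 0,1,2,3,4,5,6,7,8,9,10,11,12,13,14,15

steps = 4; useful = 48; efficiency = 48/64 = 3/4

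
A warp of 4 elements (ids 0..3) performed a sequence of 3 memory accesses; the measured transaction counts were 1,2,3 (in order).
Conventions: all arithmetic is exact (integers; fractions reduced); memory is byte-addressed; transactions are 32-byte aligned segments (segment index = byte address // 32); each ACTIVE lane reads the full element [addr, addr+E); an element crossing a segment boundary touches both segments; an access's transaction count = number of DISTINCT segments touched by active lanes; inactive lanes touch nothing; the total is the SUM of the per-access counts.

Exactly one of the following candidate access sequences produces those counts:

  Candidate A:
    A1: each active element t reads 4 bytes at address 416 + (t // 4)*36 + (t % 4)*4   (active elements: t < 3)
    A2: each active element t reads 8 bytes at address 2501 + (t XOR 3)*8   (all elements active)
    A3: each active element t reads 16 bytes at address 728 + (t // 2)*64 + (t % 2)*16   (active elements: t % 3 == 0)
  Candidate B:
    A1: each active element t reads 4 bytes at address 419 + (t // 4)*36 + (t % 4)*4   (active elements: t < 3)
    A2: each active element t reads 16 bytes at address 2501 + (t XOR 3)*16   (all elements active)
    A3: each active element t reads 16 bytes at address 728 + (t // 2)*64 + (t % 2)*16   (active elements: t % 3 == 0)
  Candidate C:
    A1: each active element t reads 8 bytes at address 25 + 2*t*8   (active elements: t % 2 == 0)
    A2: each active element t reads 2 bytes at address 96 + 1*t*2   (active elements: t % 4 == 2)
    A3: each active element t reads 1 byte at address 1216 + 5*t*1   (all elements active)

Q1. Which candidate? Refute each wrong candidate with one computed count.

B: A2 gives 3 transactions, not 2
C: A1 gives 3 transactions, not 1
A: all counts match (1,2,3)

Answer: A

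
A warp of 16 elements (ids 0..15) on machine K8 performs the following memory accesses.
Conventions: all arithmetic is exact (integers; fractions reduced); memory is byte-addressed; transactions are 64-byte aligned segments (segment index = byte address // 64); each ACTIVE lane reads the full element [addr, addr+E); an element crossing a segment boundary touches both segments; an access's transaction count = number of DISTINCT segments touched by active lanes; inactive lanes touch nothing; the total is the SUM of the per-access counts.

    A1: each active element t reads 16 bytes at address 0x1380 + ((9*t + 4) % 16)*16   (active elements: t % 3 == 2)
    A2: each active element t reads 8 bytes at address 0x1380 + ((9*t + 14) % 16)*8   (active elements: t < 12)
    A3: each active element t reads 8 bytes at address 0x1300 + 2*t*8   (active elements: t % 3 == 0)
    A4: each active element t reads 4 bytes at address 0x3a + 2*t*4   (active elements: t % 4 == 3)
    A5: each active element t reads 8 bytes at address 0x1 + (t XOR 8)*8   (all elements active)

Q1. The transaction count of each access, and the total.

A1: 3 transactions
A2: 2 transactions
A3: 4 transactions
A4: 2 transactions
A5: 3 transactions

Answer: 3,2,4,2,3; total 14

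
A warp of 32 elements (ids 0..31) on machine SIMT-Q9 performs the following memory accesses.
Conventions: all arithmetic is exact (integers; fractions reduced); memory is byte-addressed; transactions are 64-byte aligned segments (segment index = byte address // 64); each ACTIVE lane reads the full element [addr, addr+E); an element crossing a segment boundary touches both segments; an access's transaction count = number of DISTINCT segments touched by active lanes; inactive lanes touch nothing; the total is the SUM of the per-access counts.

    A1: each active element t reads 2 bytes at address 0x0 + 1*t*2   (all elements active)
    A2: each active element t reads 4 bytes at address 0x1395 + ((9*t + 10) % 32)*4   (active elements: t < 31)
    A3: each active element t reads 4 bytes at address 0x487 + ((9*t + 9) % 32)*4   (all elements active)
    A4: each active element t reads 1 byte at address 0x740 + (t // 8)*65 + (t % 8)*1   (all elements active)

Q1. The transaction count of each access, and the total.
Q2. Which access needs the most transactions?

A1: 1 transaction
A2: 3 transactions
A3: 3 transactions
A4: 4 transactions

Answer: 1,3,3,4; total 11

Answer: A4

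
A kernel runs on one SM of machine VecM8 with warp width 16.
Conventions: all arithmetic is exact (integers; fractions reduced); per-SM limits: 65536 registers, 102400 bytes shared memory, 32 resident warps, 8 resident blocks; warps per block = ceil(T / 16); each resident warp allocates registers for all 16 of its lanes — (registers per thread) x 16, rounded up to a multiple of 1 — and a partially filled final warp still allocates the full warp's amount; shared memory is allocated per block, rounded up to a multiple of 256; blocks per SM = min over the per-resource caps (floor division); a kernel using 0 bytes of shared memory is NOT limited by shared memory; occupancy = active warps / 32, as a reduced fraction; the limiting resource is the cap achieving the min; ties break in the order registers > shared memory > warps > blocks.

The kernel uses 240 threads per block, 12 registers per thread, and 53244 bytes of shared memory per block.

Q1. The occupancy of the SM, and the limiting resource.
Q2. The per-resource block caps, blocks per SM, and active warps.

Answer: occupancy 15/32, limited by shared memory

registers: 22 blocks
shared memory: 1 block
warps: 2 blocks
blocks: 8 blocks

Answer: 1 block, 15 active warps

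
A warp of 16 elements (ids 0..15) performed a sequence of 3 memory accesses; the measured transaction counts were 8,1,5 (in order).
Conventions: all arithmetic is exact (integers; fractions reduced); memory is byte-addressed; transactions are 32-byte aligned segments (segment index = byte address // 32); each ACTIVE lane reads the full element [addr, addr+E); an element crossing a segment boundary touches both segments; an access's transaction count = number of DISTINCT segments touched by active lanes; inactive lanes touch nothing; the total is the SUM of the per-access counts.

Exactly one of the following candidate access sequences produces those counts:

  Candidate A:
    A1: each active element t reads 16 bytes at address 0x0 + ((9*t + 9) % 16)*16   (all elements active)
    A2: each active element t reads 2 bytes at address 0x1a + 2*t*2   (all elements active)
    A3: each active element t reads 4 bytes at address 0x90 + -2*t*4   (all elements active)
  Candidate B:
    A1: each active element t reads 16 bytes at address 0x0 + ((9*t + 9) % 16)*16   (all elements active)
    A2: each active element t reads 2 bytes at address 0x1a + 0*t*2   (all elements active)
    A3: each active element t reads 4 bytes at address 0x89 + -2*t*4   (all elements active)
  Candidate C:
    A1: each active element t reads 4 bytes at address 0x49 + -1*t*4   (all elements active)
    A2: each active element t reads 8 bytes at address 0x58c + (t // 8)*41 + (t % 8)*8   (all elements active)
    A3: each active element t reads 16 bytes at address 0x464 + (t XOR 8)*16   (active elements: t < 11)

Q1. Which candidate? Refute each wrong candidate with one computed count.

A: A2 gives 3 transactions, not 1
C: A1 gives 3 transactions, not 8
B: all counts match (8,1,5)

Answer: B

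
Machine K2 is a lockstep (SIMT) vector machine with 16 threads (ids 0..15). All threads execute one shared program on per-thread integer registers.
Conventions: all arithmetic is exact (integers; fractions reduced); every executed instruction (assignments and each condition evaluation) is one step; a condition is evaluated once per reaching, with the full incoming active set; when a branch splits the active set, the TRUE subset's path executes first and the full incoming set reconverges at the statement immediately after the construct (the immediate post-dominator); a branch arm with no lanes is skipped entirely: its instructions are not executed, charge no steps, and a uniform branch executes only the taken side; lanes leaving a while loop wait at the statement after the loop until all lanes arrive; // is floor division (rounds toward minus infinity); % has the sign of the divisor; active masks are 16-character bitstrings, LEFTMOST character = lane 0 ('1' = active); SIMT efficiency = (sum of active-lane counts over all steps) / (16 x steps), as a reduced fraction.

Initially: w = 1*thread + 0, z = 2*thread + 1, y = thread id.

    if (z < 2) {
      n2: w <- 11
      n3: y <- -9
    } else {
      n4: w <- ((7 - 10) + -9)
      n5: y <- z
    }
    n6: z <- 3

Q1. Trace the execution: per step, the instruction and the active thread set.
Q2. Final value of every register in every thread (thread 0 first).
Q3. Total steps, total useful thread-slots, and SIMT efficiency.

step 0: eval (z < 2)                 1111111111111111
step 1: w <- 11                      1000000000000000
step 2: y <- -9                      1000000000000000
step 3: w <- ((7 - 10) + -9)         0111111111111111
step 4: y <- z                       0111111111111111
step 5: z <- 3                       1111111111111111

Answer: 6 steps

w: 11,-12,-12,-12,-12,-12,-12,-12,-12,-12,-12,-12,-12,-12,-12,-12
z: 3,3,3,3,3,3,3,3,3,3,3,3,3,3,3,3
y: -9,3,5,7,9,11,13,15,17,19,21,23,25,27,29,31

steps = 6; useful = 64; efficiency = 64/96 = 2/3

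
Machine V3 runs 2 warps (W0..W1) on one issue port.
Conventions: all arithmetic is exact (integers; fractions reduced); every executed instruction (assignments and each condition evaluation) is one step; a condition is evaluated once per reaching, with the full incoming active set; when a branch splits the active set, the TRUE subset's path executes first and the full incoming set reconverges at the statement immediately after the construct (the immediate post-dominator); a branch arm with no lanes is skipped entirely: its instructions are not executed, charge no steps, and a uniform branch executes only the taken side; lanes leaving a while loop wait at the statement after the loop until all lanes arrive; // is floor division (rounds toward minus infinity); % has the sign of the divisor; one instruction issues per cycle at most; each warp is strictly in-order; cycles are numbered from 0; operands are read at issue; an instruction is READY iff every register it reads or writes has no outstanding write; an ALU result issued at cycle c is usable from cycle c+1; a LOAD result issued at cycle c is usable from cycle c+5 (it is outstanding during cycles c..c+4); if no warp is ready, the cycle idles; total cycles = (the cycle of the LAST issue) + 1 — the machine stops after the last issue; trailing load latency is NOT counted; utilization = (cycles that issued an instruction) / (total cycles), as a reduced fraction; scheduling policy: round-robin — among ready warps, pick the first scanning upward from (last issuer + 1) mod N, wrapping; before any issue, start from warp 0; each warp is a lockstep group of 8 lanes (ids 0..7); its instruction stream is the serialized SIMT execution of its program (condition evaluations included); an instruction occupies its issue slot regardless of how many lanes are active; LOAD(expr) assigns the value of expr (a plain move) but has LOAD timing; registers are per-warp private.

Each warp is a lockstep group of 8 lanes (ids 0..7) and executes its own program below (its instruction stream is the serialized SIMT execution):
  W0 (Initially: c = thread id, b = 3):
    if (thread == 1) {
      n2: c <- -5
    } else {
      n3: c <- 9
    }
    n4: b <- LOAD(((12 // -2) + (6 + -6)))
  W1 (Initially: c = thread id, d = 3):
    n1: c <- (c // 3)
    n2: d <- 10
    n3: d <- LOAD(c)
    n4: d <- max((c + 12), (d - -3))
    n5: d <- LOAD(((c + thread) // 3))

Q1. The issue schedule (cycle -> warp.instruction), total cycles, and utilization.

cycle 0: W0.I0
cycle 1: W1.I0
cycle 2: W0.I1
cycle 3: W1.I1
cycle 4: W0.I2
cycle 5: W1.I2
cycle 6: W0.I3
cycle 7: idle
cycle 8: idle
cycle 9: idle
cycle 10: W1.I3
cycle 11: W1.I4

Answer: 12 cycles, utilization 3/4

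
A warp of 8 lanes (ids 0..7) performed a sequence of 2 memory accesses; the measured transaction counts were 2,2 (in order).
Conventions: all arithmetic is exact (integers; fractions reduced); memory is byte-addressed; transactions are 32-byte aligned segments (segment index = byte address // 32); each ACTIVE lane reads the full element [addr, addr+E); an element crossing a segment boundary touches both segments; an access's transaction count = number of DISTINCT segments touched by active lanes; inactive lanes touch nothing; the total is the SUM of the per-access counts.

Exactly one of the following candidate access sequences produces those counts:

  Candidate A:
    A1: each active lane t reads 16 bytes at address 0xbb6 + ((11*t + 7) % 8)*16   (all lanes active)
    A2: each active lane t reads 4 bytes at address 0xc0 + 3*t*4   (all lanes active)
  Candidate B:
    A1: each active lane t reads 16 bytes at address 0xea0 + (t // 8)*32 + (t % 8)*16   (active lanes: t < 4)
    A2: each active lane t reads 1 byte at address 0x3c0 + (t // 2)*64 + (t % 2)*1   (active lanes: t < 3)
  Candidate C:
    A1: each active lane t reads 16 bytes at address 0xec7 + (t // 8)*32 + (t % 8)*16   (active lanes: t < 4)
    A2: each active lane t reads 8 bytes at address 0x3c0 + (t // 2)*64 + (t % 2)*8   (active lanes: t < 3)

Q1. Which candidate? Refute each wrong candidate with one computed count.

A: A1 gives 5 transactions, not 2
C: A1 gives 3 transactions, not 2
B: all counts match (2,2)

Answer: B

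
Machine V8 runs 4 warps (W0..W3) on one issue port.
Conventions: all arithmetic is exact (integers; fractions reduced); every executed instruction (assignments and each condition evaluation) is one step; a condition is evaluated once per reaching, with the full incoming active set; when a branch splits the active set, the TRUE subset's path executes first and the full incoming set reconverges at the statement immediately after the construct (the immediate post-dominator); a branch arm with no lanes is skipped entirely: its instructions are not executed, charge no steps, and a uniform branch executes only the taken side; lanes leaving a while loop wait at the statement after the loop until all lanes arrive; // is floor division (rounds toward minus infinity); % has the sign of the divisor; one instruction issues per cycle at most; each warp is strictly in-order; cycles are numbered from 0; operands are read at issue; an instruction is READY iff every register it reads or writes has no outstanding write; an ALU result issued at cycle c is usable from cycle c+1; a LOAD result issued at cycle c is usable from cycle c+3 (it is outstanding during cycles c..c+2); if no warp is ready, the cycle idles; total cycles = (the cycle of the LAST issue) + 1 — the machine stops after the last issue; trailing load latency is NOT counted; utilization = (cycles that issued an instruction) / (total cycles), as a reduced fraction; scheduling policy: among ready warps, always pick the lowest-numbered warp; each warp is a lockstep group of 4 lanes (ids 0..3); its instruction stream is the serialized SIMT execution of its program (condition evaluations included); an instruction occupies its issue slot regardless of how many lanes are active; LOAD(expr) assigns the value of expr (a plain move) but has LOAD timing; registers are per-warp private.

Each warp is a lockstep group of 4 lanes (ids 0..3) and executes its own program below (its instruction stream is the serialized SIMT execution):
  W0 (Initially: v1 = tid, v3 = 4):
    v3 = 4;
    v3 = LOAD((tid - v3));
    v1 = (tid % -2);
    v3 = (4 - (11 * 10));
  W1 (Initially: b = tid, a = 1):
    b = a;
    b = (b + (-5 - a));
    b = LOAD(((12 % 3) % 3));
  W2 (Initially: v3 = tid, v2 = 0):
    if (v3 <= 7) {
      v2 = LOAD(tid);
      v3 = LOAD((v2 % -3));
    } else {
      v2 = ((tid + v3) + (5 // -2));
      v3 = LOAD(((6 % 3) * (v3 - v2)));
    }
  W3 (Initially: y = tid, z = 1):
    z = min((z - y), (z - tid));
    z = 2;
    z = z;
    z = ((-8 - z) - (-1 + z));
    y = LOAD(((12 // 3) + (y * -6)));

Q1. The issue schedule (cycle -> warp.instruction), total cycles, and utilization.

cycle 0: W0.I0
cycle 1: W0.I1
cycle 2: W0.I2
cycle 3: W1.I0
cycle 4: W0.I3
cycle 5: W1.I1
cycle 6: W1.I2
cycle 7: W2.I0
cycle 8: W2.I1
cycle 9: W3.I0
cycle 10: W3.I1
cycle 11: W2.I2
cycle 12: W3.I2
cycle 13: W3.I3
cycle 14: W3.I4

Answer: 15 cycles, utilization 1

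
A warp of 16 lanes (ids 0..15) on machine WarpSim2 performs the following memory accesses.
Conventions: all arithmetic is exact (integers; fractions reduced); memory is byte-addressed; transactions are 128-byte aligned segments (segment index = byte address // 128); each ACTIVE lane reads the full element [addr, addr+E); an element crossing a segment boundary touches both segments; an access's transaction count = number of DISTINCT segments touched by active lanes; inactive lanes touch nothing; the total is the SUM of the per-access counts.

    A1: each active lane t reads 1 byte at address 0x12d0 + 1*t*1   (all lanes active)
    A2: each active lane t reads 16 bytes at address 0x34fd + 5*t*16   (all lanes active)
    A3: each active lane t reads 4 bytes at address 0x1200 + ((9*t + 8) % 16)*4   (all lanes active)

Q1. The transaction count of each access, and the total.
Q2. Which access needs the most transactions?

A1: 1 transaction
A2: 11 transactions
A3: 1 transaction

Answer: 1,11,1; total 13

Answer: A2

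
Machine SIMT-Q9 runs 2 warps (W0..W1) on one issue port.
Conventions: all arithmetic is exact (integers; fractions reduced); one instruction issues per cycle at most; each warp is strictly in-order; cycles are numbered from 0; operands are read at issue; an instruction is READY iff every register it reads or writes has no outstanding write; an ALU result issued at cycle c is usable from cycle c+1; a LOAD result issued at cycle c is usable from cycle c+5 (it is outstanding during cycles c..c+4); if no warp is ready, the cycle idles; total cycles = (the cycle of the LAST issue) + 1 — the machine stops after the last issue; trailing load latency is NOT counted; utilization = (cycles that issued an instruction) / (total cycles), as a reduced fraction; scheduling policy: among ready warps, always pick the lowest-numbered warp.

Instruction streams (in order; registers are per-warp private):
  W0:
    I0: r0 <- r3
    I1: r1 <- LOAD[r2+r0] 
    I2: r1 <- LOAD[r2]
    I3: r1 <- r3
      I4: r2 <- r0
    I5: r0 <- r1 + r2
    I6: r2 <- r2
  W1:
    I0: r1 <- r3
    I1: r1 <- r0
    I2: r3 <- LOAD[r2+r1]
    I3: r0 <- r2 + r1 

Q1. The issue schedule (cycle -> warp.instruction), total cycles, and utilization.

cycle 0: W0.I0
cycle 1: W0.I1
cycle 2: W1.I0
cycle 3: W1.I1
cycle 4: W1.I2
cycle 5: W1.I3
cycle 6: W0.I2
cycle 7: idle
cycle 8: idle
cycle 9: idle
cycle 10: idle
cycle 11: W0.I3
cycle 12: W0.I4
cycle 13: W0.I5
cycle 14: W0.I6

Answer: 15 cycles, utilization 11/15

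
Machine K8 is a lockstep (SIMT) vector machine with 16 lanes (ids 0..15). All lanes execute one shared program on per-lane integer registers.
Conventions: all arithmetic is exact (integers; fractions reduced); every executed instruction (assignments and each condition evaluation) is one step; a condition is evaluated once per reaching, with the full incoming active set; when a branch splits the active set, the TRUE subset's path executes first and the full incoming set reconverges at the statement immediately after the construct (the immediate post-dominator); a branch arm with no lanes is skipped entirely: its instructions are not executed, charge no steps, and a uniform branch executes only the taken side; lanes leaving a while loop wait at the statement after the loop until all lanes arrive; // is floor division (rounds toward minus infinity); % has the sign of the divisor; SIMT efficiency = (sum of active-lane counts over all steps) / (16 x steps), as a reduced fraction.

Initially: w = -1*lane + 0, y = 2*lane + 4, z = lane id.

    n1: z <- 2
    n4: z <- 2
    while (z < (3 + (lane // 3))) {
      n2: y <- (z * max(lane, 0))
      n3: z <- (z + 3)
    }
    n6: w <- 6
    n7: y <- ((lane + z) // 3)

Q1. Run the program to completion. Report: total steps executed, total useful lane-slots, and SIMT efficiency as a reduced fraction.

Answer: 11 steps, 149 useful, 149/176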